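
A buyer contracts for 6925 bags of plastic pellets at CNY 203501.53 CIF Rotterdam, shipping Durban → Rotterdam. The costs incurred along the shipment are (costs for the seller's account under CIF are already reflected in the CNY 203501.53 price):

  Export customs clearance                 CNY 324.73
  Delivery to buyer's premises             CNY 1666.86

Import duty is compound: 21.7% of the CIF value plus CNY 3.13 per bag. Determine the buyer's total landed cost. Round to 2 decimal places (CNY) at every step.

CIF: the seller pays costs through ocean freight and marine insurance to the destination port.
Already in the invoice (seller's account under CIF): export clearance — exclude.
The CIF price already equals the CIF value: 203501.53
Ad valorem component: 203501.53 × 21.7% = 44159.83
Specific component: 6925 × 3.13 = 21675.25
Import duty = 44159.83 + 21675.25 = 65835.08
Buyer bears: delivery 1666.86 + duty 65835.08 = 67501.94
Landed cost = invoice 203501.53 + 67501.94 = 271003.47

Total landed cost: CNY 271003.47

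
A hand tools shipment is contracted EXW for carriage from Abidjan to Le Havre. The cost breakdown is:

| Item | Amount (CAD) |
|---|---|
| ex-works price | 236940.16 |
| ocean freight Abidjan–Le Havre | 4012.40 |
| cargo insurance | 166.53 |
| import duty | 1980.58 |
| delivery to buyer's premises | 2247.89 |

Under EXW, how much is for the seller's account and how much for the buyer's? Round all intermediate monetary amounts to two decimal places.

Seller: CAD 236940.16; buyer: CAD 8407.40

EXW: the seller makes goods available at their premises; the buyer bears all onward costs.
Seller's account: goods 236940.16 = 236940.16
Buyer's account: freight 4012.40 + insurance 166.53 + duty 1980.58 + delivery 2247.89 = 8407.40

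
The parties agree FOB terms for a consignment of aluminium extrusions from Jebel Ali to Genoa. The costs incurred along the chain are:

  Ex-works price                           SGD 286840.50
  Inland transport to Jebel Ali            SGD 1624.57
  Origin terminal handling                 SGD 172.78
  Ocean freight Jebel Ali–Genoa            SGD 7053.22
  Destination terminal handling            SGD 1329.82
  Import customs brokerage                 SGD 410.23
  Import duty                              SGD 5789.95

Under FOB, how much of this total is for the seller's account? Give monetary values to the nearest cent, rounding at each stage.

FOB: the seller bears costs until goods are on board at the origin port; the buyer bears freight, insurance and all costs thereafter.
Seller's account: goods 286840.50 + inland to port 1624.57 + origin terminal 172.78 = 288637.85
Buyer's account: freight 7053.22 + destination terminal 1329.82 + brokerage 410.23 + duty 5789.95 = 14583.22

Seller's account: SGD 288637.85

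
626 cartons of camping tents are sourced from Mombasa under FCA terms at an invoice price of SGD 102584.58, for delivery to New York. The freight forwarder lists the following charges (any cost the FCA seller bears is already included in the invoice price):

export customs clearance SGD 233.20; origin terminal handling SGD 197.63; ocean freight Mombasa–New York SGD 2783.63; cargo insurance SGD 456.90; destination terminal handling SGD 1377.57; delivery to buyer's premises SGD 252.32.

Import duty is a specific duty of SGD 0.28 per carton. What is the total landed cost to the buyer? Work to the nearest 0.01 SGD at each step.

Total landed cost: SGD 107827.91

FCA: the seller delivers export-cleared goods to the carrier; the buyer bears costs from that point.
Already in the invoice (seller's account under FCA): export clearance — exclude.
CIF value = FCA price + origin terminal + freight + insurance = 102584.58 + 197.63 + 2783.63 + 456.90 = 106022.74
Import duty = 626 × 0.28 = 175.28
Buyer bears: origin terminal 197.63 + freight 2783.63 + insurance 456.90 + destination terminal 1377.57 + delivery 252.32 + duty 175.28 = 5243.33
Landed cost = invoice 102584.58 + 5243.33 = 107827.91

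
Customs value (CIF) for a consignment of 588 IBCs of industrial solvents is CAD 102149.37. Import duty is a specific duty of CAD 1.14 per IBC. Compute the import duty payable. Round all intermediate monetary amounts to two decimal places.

Import duty: CAD 670.32

Import duty = 588 × 1.14 = 670.32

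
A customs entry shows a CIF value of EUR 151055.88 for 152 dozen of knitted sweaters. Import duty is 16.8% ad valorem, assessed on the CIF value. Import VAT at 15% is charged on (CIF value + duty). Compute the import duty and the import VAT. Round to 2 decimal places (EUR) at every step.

Import duty = 151055.88 × 16.8% = 25377.39
VAT base = CIF + duty = 151055.88 + 25377.39 = 176433.27
Import VAT = 176433.27 × 15% = 26464.99

Import duty: EUR 25377.39; import VAT: EUR 26464.99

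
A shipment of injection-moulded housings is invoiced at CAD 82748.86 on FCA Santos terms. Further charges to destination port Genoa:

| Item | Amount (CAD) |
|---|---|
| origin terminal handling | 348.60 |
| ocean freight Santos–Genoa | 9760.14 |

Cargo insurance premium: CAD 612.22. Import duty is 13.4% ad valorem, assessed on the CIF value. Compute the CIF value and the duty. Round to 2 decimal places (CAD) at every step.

CIF value: CAD 93469.82; import duty: CAD 12524.96

CIF = FCA price + pre-shipment costs + freight + insurance
CIF = 82748.86 + 348.60 + 9760.14 + 612.22 = 93469.82
Import duty = 93469.82 × 13.4% = 12524.96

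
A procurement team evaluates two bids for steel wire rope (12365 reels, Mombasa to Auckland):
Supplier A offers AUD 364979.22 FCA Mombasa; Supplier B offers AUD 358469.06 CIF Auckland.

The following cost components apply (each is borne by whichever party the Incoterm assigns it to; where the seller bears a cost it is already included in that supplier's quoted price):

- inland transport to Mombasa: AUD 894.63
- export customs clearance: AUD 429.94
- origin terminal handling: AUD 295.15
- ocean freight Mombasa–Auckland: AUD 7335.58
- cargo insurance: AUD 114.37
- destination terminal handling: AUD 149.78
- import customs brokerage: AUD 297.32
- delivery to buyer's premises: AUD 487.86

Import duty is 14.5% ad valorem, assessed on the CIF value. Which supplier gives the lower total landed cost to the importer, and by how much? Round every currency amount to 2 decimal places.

Supplier A (FCA):
CIF value = FCA price + origin terminal + freight + insurance = 364979.22 + 295.15 + 7335.58 + 114.37 = 372724.32
Import duty = 372724.32 × 14.5% = 54045.03
Buyer bears (A): 295.15 + 7335.58 + 114.37 + 149.78 + 297.32 + 487.86 = 8680.06
Landed cost (A) = invoice 364979.22 + 8680.06 + duty 54045.03 = 427704.31
Supplier B (CIF):
The CIF price already equals the CIF value: 358469.06
Import duty = 358469.06 × 14.5% = 51978.01
Buyer bears (B): 149.78 + 297.32 + 487.86 = 934.96
Landed cost (B) = invoice 358469.06 + 934.96 + duty 51978.01 = 411382.03
Difference = |427704.31 − 411382.03| = 16322.28

Supplier B is cheaper by AUD 16322.28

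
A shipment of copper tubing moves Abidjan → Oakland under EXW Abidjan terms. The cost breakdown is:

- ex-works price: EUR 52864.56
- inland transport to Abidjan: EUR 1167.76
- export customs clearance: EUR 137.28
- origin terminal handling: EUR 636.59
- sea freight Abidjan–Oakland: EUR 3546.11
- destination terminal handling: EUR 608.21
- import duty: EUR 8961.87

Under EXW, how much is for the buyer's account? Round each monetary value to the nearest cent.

Buyer's account: EUR 15057.82

EXW: the seller makes goods available at their premises; the buyer bears all onward costs.
Seller's account: goods 52864.56 = 52864.56
Buyer's account: inland to port 1167.76 + export clearance 137.28 + origin terminal 636.59 + freight 3546.11 + destination terminal 608.21 + duty 8961.87 = 15057.82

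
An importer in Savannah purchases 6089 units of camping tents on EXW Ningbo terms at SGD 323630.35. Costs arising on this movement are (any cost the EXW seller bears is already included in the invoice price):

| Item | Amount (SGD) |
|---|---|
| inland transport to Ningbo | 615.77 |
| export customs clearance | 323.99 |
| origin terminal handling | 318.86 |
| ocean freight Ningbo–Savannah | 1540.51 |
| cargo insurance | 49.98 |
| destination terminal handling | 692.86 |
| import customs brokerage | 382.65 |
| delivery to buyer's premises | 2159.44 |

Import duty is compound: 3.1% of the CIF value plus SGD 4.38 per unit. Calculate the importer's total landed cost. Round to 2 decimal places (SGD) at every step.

EXW: the seller makes goods available at their premises; the buyer bears all onward costs.
CIF value = EXW price + inland to port + export clearance + origin terminal + freight + insurance = 323630.35 + 615.77 + 323.99 + 318.86 + 1540.51 + 49.98 = 326479.46
Ad valorem component: 326479.46 × 3.1% = 10120.86
Specific component: 6089 × 4.38 = 26669.82
Import duty = 10120.86 + 26669.82 = 36790.68
Buyer bears: inland to port 615.77 + export clearance 323.99 + origin terminal 318.86 + freight 1540.51 + insurance 49.98 + destination terminal 692.86 + brokerage 382.65 + delivery 2159.44 + duty 36790.68 = 42874.74
Landed cost = invoice 323630.35 + 42874.74 = 366505.09

Total landed cost: SGD 366505.09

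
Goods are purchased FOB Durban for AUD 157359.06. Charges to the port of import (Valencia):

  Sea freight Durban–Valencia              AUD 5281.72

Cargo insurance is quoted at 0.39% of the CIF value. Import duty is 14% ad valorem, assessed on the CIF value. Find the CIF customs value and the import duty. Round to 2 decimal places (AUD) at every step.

CIF value: AUD 163277.56; import duty: AUD 22858.86

Let C be the CIF value. C = FOB price + freight + 0.39% × C
C − 0.39% × C = 157359.06 + 5281.72
0.9961 × C = 162640.78
C = 162640.78 / 0.9961 = 163277.56
Insurance premium = 0.39% × 163277.56 = 636.78
Import duty = 163277.56 × 14% = 22858.86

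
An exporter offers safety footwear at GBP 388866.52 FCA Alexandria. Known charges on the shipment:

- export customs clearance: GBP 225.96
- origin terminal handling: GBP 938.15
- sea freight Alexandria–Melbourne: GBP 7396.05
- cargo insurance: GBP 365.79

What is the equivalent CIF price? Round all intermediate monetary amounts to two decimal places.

Not relevant to the conversion: export clearance — on the seller under both FCA and CIF; already in the FCA price and stays in the CIF price.
From FCA to CIF, the seller additionally bears: origin terminal, freight, insurance.
CIF price = 388866.52 + 938.15 + 7396.05 + 365.79 = 397566.51

CIF price: GBP 397566.51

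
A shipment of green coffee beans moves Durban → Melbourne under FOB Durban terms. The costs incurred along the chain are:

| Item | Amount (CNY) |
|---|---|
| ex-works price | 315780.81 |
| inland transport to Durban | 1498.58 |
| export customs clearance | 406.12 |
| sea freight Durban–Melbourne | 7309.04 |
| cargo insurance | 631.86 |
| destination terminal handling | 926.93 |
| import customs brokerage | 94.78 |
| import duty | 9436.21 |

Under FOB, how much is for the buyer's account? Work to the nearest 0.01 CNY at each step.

Buyer's account: CNY 18398.82

FOB: the seller bears costs until goods are on board at the origin port; the buyer bears freight, insurance and all costs thereafter.
Seller's account: goods 315780.81 + inland to port 1498.58 + export clearance 406.12 = 317685.51
Buyer's account: freight 7309.04 + insurance 631.86 + destination terminal 926.93 + brokerage 94.78 + duty 9436.21 = 18398.82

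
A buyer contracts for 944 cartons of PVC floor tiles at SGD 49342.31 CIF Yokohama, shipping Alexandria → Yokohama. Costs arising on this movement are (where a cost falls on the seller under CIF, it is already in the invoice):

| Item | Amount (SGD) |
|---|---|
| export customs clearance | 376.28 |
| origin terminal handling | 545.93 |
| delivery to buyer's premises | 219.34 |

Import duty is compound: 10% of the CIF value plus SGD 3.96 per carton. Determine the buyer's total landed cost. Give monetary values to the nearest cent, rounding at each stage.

CIF: the seller pays costs through ocean freight and marine insurance to the destination port.
Already in the invoice (seller's account under CIF): export clearance, origin terminal — exclude.
The CIF price already equals the CIF value: 49342.31
Ad valorem component: 49342.31 × 10% = 4934.23
Specific component: 944 × 3.96 = 3738.24
Import duty = 4934.23 + 3738.24 = 8672.47
Buyer bears: delivery 219.34 + duty 8672.47 = 8891.81
Landed cost = invoice 49342.31 + 8891.81 = 58234.12

Total landed cost: SGD 58234.12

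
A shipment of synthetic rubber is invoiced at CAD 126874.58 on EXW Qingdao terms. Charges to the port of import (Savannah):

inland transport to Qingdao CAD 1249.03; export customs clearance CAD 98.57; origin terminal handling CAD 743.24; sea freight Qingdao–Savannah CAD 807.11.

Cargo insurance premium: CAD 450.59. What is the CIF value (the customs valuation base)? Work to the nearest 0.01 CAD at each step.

CIF = EXW price + pre-shipment costs + freight + insurance
CIF = 126874.58 + 1249.03 + 98.57 + 743.24 + 807.11 + 450.59 = 130223.12

CIF value: CAD 130223.12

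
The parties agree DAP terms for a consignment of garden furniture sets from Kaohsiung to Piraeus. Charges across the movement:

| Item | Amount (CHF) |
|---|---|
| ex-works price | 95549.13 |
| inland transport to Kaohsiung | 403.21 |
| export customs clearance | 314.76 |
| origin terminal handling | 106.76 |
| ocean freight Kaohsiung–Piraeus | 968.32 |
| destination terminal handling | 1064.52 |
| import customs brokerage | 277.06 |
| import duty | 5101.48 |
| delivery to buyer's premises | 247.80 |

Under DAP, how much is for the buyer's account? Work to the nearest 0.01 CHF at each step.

DAP: the seller bears all costs to the named destination except import duty and clearance.
Seller's account: goods 95549.13 + inland to port 403.21 + export clearance 314.76 + origin terminal 106.76 + freight 968.32 + destination terminal 1064.52 + delivery 247.80 = 98654.50
Buyer's account: brokerage 277.06 + duty 5101.48 = 5378.54

Buyer's account: CHF 5378.54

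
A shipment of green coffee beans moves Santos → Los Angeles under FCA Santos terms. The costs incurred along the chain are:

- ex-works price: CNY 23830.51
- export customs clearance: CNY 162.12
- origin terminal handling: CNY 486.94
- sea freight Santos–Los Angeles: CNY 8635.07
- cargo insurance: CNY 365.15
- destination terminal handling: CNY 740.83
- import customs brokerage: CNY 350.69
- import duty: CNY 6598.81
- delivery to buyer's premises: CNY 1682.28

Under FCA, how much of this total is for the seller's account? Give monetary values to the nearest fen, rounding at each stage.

Seller's account: CNY 23992.63

FCA: the seller delivers export-cleared goods to the carrier; the buyer bears costs from that point.
Seller's account: goods 23830.51 + export clearance 162.12 = 23992.63
Buyer's account: origin terminal 486.94 + freight 8635.07 + insurance 365.15 + destination terminal 740.83 + brokerage 350.69 + duty 6598.81 + delivery 1682.28 = 18859.77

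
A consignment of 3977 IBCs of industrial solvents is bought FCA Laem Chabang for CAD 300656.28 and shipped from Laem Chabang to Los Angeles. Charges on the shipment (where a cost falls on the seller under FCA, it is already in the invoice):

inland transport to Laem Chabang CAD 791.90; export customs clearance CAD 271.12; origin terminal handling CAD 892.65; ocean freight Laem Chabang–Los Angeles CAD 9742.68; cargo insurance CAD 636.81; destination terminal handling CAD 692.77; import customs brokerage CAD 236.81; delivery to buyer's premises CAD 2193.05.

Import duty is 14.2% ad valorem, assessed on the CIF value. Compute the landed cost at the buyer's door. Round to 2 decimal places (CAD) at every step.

Total landed cost: CAD 359344.89

FCA: the seller delivers export-cleared goods to the carrier; the buyer bears costs from that point.
Already in the invoice (seller's account under FCA): inland to port, export clearance — exclude.
CIF value = FCA price + origin terminal + freight + insurance = 300656.28 + 892.65 + 9742.68 + 636.81 = 311928.42
Import duty = 311928.42 × 14.2% = 44293.84
Buyer bears: origin terminal 892.65 + freight 9742.68 + insurance 636.81 + destination terminal 692.77 + brokerage 236.81 + delivery 2193.05 + duty 44293.84 = 58688.61
Landed cost = invoice 300656.28 + 58688.61 = 359344.89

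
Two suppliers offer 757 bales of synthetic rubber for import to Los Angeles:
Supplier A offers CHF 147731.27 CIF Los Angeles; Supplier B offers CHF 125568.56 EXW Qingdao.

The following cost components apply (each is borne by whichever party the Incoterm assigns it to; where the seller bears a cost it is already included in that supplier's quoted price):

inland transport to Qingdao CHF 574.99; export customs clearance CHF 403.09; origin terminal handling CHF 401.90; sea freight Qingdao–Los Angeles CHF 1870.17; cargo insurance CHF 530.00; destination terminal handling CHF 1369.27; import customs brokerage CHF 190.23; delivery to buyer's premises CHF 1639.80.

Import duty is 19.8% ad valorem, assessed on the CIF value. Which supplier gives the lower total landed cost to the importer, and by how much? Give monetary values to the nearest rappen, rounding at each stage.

Supplier A (CIF):
The CIF price already equals the CIF value: 147731.27
Import duty = 147731.27 × 19.8% = 29250.79
Buyer bears (A): 1369.27 + 190.23 + 1639.80 = 3199.30
Landed cost (A) = invoice 147731.27 + 3199.30 + duty 29250.79 = 180181.36
Supplier B (EXW):
CIF value = EXW price + inland to port + export clearance + origin terminal + freight + insurance = 125568.56 + 574.99 + 403.09 + 401.90 + 1870.17 + 530.00 = 129348.71
Import duty = 129348.71 × 19.8% = 25611.04
Buyer bears (B): 574.99 + 403.09 + 401.90 + 1870.17 + 530.00 + 1369.27 + 190.23 + 1639.80 = 6979.45
Landed cost (B) = invoice 125568.56 + 6979.45 + duty 25611.04 = 158159.05
Difference = |180181.36 − 158159.05| = 22022.31

Supplier B is cheaper by CHF 22022.31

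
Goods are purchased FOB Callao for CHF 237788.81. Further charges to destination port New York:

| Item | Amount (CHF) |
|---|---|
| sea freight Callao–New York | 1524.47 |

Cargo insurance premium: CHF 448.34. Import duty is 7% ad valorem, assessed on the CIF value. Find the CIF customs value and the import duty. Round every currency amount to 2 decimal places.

CIF value: CHF 239761.62; import duty: CHF 16783.31

CIF = FOB price + freight + insurance
CIF = 237788.81 + 1524.47 + 448.34 = 239761.62
Import duty = 239761.62 × 7% = 16783.31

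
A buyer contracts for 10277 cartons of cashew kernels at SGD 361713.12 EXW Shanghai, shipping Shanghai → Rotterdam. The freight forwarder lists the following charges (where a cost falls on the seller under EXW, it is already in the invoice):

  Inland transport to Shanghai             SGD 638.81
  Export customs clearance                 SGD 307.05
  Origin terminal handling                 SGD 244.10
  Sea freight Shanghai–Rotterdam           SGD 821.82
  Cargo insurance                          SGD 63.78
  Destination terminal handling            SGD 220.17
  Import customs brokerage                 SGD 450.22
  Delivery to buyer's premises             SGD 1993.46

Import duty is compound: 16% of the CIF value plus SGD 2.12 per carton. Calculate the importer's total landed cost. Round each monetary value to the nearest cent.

Total landed cost: SGD 446445.96

EXW: the seller makes goods available at their premises; the buyer bears all onward costs.
CIF value = EXW price + inland to port + export clearance + origin terminal + freight + insurance = 361713.12 + 638.81 + 307.05 + 244.10 + 821.82 + 63.78 = 363788.68
Ad valorem component: 363788.68 × 16% = 58206.19
Specific component: 10277 × 2.12 = 21787.24
Import duty = 58206.19 + 21787.24 = 79993.43
Buyer bears: inland to port 638.81 + export clearance 307.05 + origin terminal 244.10 + freight 821.82 + insurance 63.78 + destination terminal 220.17 + brokerage 450.22 + delivery 1993.46 + duty 79993.43 = 84732.84
Landed cost = invoice 361713.12 + 84732.84 = 446445.96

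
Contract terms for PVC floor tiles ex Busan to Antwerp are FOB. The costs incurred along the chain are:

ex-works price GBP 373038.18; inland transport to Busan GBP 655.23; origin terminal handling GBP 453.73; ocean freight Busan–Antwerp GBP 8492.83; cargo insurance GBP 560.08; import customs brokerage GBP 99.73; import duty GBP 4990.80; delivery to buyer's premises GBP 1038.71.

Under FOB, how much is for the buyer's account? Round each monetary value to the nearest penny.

FOB: the seller bears costs until goods are on board at the origin port; the buyer bears freight, insurance and all costs thereafter.
Seller's account: goods 373038.18 + inland to port 655.23 + origin terminal 453.73 = 374147.14
Buyer's account: freight 8492.83 + insurance 560.08 + brokerage 99.73 + duty 4990.80 + delivery 1038.71 = 15182.15

Buyer's account: GBP 15182.15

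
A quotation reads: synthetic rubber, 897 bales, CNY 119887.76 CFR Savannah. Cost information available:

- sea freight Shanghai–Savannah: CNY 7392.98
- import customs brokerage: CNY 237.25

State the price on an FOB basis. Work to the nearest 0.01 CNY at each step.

Not relevant to the conversion: brokerage — on the buyer under both terms; not part of either seller's price.
From CFR to FOB, the seller no longer bears: freight.
FOB price = 119887.76 − 7392.98 = 112494.78

FOB price: CNY 112494.78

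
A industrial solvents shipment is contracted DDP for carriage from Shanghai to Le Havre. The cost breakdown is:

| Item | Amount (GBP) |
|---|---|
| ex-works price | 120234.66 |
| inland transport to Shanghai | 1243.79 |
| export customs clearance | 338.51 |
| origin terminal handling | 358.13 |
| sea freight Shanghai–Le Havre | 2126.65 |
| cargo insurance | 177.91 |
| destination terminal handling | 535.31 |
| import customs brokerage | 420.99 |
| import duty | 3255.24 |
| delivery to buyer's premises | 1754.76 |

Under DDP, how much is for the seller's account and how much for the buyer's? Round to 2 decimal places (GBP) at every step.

Seller: GBP 130445.95; buyer: GBP 0.00

DDP: the seller bears all costs including import duty.
Seller's account: goods 120234.66 + inland to port 1243.79 + export clearance 338.51 + origin terminal 358.13 + freight 2126.65 + insurance 177.91 + destination terminal 535.31 + brokerage 420.99 + duty 3255.24 + delivery 1754.76 = 130445.95
Buyer's account: 0.00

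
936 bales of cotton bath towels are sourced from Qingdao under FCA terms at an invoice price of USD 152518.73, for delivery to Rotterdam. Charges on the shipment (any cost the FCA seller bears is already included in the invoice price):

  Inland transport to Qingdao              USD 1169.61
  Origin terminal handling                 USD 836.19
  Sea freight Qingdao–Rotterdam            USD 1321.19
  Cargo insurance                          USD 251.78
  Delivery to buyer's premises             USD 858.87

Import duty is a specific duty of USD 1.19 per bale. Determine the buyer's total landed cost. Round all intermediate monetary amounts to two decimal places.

FCA: the seller delivers export-cleared goods to the carrier; the buyer bears costs from that point.
Already in the invoice (seller's account under FCA): inland to port — exclude.
CIF value = FCA price + origin terminal + freight + insurance = 152518.73 + 836.19 + 1321.19 + 251.78 = 154927.89
Import duty = 936 × 1.19 = 1113.84
Buyer bears: origin terminal 836.19 + freight 1321.19 + insurance 251.78 + delivery 858.87 + duty 1113.84 = 4381.87
Landed cost = invoice 152518.73 + 4381.87 = 156900.60

Total landed cost: USD 156900.60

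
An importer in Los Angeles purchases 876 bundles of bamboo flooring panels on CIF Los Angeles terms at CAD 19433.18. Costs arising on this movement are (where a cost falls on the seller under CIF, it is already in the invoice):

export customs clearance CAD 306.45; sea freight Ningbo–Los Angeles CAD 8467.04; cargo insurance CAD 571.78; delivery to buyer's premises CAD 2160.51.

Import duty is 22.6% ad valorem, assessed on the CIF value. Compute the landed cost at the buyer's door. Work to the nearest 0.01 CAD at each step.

CIF: the seller pays costs through ocean freight and marine insurance to the destination port.
Already in the invoice (seller's account under CIF): export clearance, freight, insurance — exclude.
The CIF price already equals the CIF value: 19433.18
Import duty = 19433.18 × 22.6% = 4391.90
Buyer bears: delivery 2160.51 + duty 4391.90 = 6552.41
Landed cost = invoice 19433.18 + 6552.41 = 25985.59

Total landed cost: CAD 25985.59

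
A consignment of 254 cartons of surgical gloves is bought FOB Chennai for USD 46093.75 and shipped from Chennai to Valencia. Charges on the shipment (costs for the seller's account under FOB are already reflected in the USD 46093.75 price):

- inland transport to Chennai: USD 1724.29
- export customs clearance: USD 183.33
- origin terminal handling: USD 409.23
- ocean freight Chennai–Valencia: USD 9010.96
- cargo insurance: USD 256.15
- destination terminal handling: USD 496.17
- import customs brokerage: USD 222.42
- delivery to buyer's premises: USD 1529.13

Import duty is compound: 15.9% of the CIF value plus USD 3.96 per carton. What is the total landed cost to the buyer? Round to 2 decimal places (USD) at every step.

Total landed cost: USD 67416.80

FOB: the seller bears costs until goods are on board at the origin port; the buyer bears freight, insurance and all costs thereafter.
Already in the invoice (seller's account under FOB): inland to port, export clearance, origin terminal — exclude.
CIF value = FOB price + freight + insurance = 46093.75 + 9010.96 + 256.15 = 55360.86
Ad valorem component: 55360.86 × 15.9% = 8802.38
Specific component: 254 × 3.96 = 1005.84
Import duty = 8802.38 + 1005.84 = 9808.22
Buyer bears: freight 9010.96 + insurance 256.15 + destination terminal 496.17 + brokerage 222.42 + delivery 1529.13 + duty 9808.22 = 21323.05
Landed cost = invoice 46093.75 + 21323.05 = 67416.80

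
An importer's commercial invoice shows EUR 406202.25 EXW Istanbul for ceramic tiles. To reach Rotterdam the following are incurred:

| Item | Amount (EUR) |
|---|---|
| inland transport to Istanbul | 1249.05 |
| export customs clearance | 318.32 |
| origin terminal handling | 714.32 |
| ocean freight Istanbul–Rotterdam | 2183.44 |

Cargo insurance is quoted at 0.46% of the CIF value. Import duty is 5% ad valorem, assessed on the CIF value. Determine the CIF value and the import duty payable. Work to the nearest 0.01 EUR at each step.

CIF value: EUR 412565.18; import duty: EUR 20628.26

Let C be the CIF value. C = EXW price + pre-shipment costs + freight + 0.46% × C
C − 0.46% × C = 406202.25 + 1249.05 + 318.32 + 714.32 + 2183.44
0.9954 × C = 410667.38
C = 410667.38 / 0.9954 = 412565.18
Insurance premium = 0.46% × 412565.18 = 1897.80
Import duty = 412565.18 × 5% = 20628.26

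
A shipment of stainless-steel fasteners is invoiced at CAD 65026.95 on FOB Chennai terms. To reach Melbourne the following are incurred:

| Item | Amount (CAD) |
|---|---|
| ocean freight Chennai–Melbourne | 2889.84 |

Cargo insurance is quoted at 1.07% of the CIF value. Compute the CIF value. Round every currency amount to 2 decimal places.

CIF value: CAD 68651.36

Let C be the CIF value. C = FOB price + freight + 1.07% × C
C − 1.07% × C = 65026.95 + 2889.84
0.9893 × C = 67916.79
C = 67916.79 / 0.9893 = 68651.36
Insurance premium = 1.07% × 68651.36 = 734.57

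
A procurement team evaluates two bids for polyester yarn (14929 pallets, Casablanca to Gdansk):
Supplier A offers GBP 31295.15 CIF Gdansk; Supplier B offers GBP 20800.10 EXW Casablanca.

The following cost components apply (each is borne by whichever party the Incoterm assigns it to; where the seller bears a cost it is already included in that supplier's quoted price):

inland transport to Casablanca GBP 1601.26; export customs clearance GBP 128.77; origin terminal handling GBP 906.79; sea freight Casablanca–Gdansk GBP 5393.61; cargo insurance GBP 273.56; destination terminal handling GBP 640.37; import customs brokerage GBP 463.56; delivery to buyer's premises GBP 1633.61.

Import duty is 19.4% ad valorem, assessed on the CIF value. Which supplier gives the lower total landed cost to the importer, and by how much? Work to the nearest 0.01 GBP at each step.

Supplier A (CIF):
The CIF price already equals the CIF value: 31295.15
Import duty = 31295.15 × 19.4% = 6071.26
Buyer bears (A): 640.37 + 463.56 + 1633.61 = 2737.54
Landed cost (A) = invoice 31295.15 + 2737.54 + duty 6071.26 = 40103.95
Supplier B (EXW):
CIF value = EXW price + inland to port + export clearance + origin terminal + freight + insurance = 20800.10 + 1601.26 + 128.77 + 906.79 + 5393.61 + 273.56 = 29104.09
Import duty = 29104.09 × 19.4% = 5646.19
Buyer bears (B): 1601.26 + 128.77 + 906.79 + 5393.61 + 273.56 + 640.37 + 463.56 + 1633.61 = 11041.53
Landed cost (B) = invoice 20800.10 + 11041.53 + duty 5646.19 = 37487.82
Difference = |40103.95 − 37487.82| = 2616.13

Supplier B is cheaper by GBP 2616.13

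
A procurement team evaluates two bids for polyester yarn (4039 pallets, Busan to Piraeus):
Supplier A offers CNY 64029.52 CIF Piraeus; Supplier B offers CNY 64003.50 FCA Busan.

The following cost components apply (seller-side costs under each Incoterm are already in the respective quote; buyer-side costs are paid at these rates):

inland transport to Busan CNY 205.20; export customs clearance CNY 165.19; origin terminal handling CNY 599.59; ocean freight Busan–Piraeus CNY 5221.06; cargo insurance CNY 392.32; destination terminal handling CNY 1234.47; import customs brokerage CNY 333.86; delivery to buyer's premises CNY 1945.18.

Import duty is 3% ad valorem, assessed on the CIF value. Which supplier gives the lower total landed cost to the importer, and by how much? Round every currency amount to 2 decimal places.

Supplier A is cheaper by CNY 6372.55

Supplier A (CIF):
The CIF price already equals the CIF value: 64029.52
Import duty = 64029.52 × 3% = 1920.89
Buyer bears (A): 1234.47 + 333.86 + 1945.18 = 3513.51
Landed cost (A) = invoice 64029.52 + 3513.51 + duty 1920.89 = 69463.92
Supplier B (FCA):
CIF value = FCA price + origin terminal + freight + insurance = 64003.50 + 599.59 + 5221.06 + 392.32 = 70216.47
Import duty = 70216.47 × 3% = 2106.49
Buyer bears (B): 599.59 + 5221.06 + 392.32 + 1234.47 + 333.86 + 1945.18 = 9726.48
Landed cost (B) = invoice 64003.50 + 9726.48 + duty 2106.49 = 75836.47
Difference = |69463.92 − 75836.47| = 6372.55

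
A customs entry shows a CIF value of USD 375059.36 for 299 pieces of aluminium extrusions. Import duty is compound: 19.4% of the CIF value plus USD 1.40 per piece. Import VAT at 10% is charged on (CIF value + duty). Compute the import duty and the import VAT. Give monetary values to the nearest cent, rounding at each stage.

Ad valorem component: 375059.36 × 19.4% = 72761.52
Specific component: 299 × 1.40 = 418.60
Import duty = 72761.52 + 418.60 = 73180.12
VAT base = CIF + duty = 375059.36 + 73180.12 = 448239.48
Import VAT = 448239.48 × 10% = 44823.95

Import duty: USD 73180.12; import VAT: USD 44823.95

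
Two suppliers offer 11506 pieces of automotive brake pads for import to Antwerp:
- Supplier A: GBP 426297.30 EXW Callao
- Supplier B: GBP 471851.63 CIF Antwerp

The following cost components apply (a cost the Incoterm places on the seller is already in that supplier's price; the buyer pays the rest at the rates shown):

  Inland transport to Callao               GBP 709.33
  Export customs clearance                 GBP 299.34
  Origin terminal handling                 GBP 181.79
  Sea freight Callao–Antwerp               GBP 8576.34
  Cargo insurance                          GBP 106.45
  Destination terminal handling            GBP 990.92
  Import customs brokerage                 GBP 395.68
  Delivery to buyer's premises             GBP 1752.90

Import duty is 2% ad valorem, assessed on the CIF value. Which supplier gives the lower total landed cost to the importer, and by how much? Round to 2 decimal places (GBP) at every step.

Supplier A (EXW):
CIF value = EXW price + inland to port + export clearance + origin terminal + freight + insurance = 426297.30 + 709.33 + 299.34 + 181.79 + 8576.34 + 106.45 = 436170.55
Import duty = 436170.55 × 2% = 8723.41
Buyer bears (A): 709.33 + 299.34 + 181.79 + 8576.34 + 106.45 + 990.92 + 395.68 + 1752.90 = 13012.75
Landed cost (A) = invoice 426297.30 + 13012.75 + duty 8723.41 = 448033.46
Supplier B (CIF):
The CIF price already equals the CIF value: 471851.63
Import duty = 471851.63 × 2% = 9437.03
Buyer bears (B): 990.92 + 395.68 + 1752.90 = 3139.50
Landed cost (B) = invoice 471851.63 + 3139.50 + duty 9437.03 = 484428.16
Difference = |448033.46 − 484428.16| = 36394.70

Supplier A is cheaper by GBP 36394.70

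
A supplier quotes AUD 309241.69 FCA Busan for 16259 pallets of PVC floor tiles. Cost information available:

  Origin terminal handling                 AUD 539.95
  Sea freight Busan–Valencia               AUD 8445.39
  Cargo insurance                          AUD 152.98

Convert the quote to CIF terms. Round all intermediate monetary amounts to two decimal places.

CIF price: AUD 318380.01

From FCA to CIF, the seller additionally bears: origin terminal, freight, insurance.
CIF price = 309241.69 + 539.95 + 8445.39 + 152.98 = 318380.01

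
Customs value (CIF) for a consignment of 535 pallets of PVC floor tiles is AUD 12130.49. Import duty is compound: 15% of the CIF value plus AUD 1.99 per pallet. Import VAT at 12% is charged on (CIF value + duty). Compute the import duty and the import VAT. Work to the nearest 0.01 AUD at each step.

Ad valorem component: 12130.49 × 15% = 1819.57
Specific component: 535 × 1.99 = 1064.65
Import duty = 1819.57 + 1064.65 = 2884.22
VAT base = CIF + duty = 12130.49 + 2884.22 = 15014.71
Import VAT = 15014.71 × 12% = 1801.77

Import duty: AUD 2884.22; import VAT: AUD 1801.77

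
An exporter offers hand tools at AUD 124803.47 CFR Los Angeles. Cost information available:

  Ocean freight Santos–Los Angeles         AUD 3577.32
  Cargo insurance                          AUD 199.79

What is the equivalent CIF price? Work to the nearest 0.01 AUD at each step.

CIF price: AUD 125003.26

Not relevant to the conversion: freight — on the seller under both CFR and CIF; already in the CFR price and stays in the CIF price.
From CFR to CIF, the seller additionally bears: insurance.
CIF price = 124803.47 + 199.79 = 125003.26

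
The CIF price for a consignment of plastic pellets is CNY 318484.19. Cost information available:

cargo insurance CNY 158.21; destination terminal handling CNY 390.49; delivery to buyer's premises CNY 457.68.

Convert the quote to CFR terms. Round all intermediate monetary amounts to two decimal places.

CFR price: CNY 318325.98

Not relevant to the conversion: delivery, destination terminal — on the buyer under both terms; not part of either seller's price.
From CIF to CFR, the seller no longer bears: insurance.
CFR price = 318484.19 − 158.21 = 318325.98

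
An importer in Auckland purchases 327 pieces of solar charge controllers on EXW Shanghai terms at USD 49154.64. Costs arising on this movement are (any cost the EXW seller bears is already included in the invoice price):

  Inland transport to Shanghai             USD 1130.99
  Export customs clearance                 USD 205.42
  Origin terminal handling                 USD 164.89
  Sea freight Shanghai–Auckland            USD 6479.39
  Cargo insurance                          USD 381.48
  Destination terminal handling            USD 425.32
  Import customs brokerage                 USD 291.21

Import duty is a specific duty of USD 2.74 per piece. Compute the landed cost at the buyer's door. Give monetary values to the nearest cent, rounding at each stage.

Total landed cost: USD 59129.32

EXW: the seller makes goods available at their premises; the buyer bears all onward costs.
CIF value = EXW price + inland to port + export clearance + origin terminal + freight + insurance = 49154.64 + 1130.99 + 205.42 + 164.89 + 6479.39 + 381.48 = 57516.81
Import duty = 327 × 2.74 = 895.98
Buyer bears: inland to port 1130.99 + export clearance 205.42 + origin terminal 164.89 + freight 6479.39 + insurance 381.48 + destination terminal 425.32 + brokerage 291.21 + duty 895.98 = 9974.68
Landed cost = invoice 49154.64 + 9974.68 = 59129.32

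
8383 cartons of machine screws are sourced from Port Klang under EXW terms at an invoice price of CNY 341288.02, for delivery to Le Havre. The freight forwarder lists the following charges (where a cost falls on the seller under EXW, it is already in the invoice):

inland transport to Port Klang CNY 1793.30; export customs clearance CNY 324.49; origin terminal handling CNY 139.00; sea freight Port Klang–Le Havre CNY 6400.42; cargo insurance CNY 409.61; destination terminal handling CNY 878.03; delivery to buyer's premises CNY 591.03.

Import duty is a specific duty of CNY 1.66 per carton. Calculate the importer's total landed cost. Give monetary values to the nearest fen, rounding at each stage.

EXW: the seller makes goods available at their premises; the buyer bears all onward costs.
CIF value = EXW price + inland to port + export clearance + origin terminal + freight + insurance = 341288.02 + 1793.30 + 324.49 + 139.00 + 6400.42 + 409.61 = 350354.84
Import duty = 8383 × 1.66 = 13915.78
Buyer bears: inland to port 1793.30 + export clearance 324.49 + origin terminal 139.00 + freight 6400.42 + insurance 409.61 + destination terminal 878.03 + delivery 591.03 + duty 13915.78 = 24451.66
Landed cost = invoice 341288.02 + 24451.66 = 365739.68

Total landed cost: CNY 365739.68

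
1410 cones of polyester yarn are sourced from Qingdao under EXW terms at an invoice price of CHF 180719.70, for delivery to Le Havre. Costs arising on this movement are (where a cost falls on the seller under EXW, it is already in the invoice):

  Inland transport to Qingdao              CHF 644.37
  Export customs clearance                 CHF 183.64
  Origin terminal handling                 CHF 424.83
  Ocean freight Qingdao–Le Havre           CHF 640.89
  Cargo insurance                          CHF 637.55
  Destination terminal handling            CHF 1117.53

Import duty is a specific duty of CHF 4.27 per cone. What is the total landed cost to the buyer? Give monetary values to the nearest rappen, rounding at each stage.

Total landed cost: CHF 190389.21

EXW: the seller makes goods available at their premises; the buyer bears all onward costs.
CIF value = EXW price + inland to port + export clearance + origin terminal + freight + insurance = 180719.70 + 644.37 + 183.64 + 424.83 + 640.89 + 637.55 = 183250.98
Import duty = 1410 × 4.27 = 6020.70
Buyer bears: inland to port 644.37 + export clearance 183.64 + origin terminal 424.83 + freight 640.89 + insurance 637.55 + destination terminal 1117.53 + duty 6020.70 = 9669.51
Landed cost = invoice 180719.70 + 9669.51 = 190389.21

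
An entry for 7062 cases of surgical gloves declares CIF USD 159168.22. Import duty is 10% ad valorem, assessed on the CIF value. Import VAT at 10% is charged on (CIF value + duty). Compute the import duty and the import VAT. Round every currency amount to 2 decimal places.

Import duty: USD 15916.82; import VAT: USD 17508.50

Import duty = 159168.22 × 10% = 15916.82
VAT base = CIF + duty = 159168.22 + 15916.82 = 175085.04
Import VAT = 175085.04 × 10% = 17508.50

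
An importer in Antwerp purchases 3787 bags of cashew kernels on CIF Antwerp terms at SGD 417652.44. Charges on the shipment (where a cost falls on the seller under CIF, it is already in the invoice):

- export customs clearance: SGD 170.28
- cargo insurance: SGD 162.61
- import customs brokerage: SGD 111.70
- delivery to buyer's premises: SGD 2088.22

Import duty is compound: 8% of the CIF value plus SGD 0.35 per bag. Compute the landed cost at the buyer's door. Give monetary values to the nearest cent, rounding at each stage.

Total landed cost: SGD 454590.01

CIF: the seller pays costs through ocean freight and marine insurance to the destination port.
Already in the invoice (seller's account under CIF): export clearance, insurance — exclude.
The CIF price already equals the CIF value: 417652.44
Ad valorem component: 417652.44 × 8% = 33412.20
Specific component: 3787 × 0.35 = 1325.45
Import duty = 33412.20 + 1325.45 = 34737.65
Buyer bears: brokerage 111.70 + delivery 2088.22 + duty 34737.65 = 36937.57
Landed cost = invoice 417652.44 + 36937.57 = 454590.01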